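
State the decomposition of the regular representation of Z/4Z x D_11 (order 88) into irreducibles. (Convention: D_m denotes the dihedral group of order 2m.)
Each irreducible V_i of dimension d_i appears with multiplicity d_i, i.e. rho_reg = (direct sum over all irreducibles V_i) d_i V_i. The irreducible dimensions for Z/4Z x D_11 are 1, 1, 1, 1, 1, 1, 1, 1, 2, 2, 2, 2, 2, 2, 2, 2, 2, 2, 2, 2, 2, 2, 2, 2, 2, 2, 2, 2: 8 irreducibles of dimension 1, each with multiplicity 1; 20 irreducibles of dimension 2, each with multiplicity 2. Total dimension 8*1*1 + 20*2*2 = 88 = |G|.

Why: General theorem: in the regular representation of a finite group G, each irreducible appears with multiplicity equal to its dimension. Check: dim(rho_reg) = sum d_i^2 = 1 + 1 + 1 + 1 + 1 + 1 + 1 + 1 + 4 + 4 + 4 + 4 + 4 + 4 + 4 + 4 + 4 + 4 + 4 + 4 + 4 + 4 + 4 + 4 + 4 + 4 + 4 + 4 = 88 = |G|.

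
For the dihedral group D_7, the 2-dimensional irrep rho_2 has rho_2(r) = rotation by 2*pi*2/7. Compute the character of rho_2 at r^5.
chi_{rho_2}(r^5) = 2*cos(2*pi*2*5/7) = -2*cos(pi/7)

rho_2(r^5) is rotation by angle 2*pi*2*5/7, whose trace is 2*cos(2*pi*2*5/7) = -2*cos(pi/7).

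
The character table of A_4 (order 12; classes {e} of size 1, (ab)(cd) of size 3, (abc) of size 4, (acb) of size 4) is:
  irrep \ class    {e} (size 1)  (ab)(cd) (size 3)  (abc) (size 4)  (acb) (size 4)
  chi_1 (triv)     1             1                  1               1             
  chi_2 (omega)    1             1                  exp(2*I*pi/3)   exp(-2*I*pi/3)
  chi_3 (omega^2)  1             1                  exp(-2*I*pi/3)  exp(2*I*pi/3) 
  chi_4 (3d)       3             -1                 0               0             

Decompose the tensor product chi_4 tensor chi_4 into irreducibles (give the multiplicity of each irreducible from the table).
chi_4 tensor chi_4 = chi_1 + chi_2 + chi_3 + 2*chi_4 (all other irreducibles have multiplicity 0).

Explanation: The character of a tensor product is the pointwise product (chi_4 * chi_4)(C) = chi_4(C) * chi_4(C):
  {e}: (3)*(3), (ab)(cd): (-1)*(-1), (abc): (0)*(0), (acb): (0)*(0)
so (chi_4 * chi_4) takes values
  {e} -> 9, (ab)(cd) -> 1, (abc) -> 0, (acb) -> 0.
Now take the inner product of this character with each irreducible chi from the table, <chi_4*chi_4, chi> = (1/12) sum_C |C| (chi_4*chi_4)(C) conj(chi(C)):
  <chi_4*chi_4, chi_1> = (1/12)[1*(9)*conj(1) + 3*(1)*conj(1) + 4*(0)*conj(1) + 4*(0)*conj(1)]
      = (1/12)[(9) + (3) + (0) + (0)] = 12/12 = 1
  <chi_4*chi_4, chi_2> = (1/12)[1*(9)*conj(1) + 3*(1)*conj(1) + 4*(0)*conj(exp(2*I*pi/3)) + 4*(0)*conj(exp(-2*I*pi/3))]
      = (1/12)[(9) + (3) + (0) + (0)] = 12/12 = 1
  <chi_4*chi_4, chi_3> = (1/12)[1*(9)*conj(1) + 3*(1)*conj(1) + 4*(0)*conj(exp(-2*I*pi/3)) + 4*(0)*conj(exp(2*I*pi/3))]
      = (1/12)[(9) + (3) + (0) + (0)] = 12/12 = 1
  <chi_4*chi_4, chi_4> = (1/12)[1*(9)*conj(3) + 3*(1)*conj(-1) + 4*(0)*conj(0) + 4*(0)*conj(0)]
      = (1/12)[(27) + (-3) + (0) + (0)] = 24/12 = 2
(Exp terms are combined using exp(i*s)*conj(exp(i*t)) = exp(i*(s-t)), and sums of them are collapsed using the identity that for every m > 1 the m distinct m-th roots of unity sum to 0, e.g. 1 + exp(2*I*pi/3) + exp(-2*I*pi/3) = 0.)
Hence the multiplicities are chi_1: 1, chi_2: 1, chi_3: 1, chi_4: 2. Dimension check: dim(chi_4)*dim(chi_4) = 3*3 = 9 and sum (mult * dim) = 1*1 + 1*1 + 1*1 + 2*3 = 9.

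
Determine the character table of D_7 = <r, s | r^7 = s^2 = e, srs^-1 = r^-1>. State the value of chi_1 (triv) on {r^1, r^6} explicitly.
Conjugacy classes: {e} of size 1, {r^1, r^6} of size 2, {r^2, r^5} of size 2, {r^3, r^4} of size 2, {s, sr, ..., sr^6} of size 7.
Character table:
  irrep \ class              {e} (size 1)  {r^1, r^6} (size 2)  {r^2, r^5} (size 2)  {r^3, r^4} (size 2)  {s, sr, ..., sr^6} (size 7)
  chi_1 (triv)               1             1                    1                    1                    1                          
  chi_2 (sign: r->1, s->-1)  1             1                    1                    1                    -1                         
  chi_3 (2d, j=1)            2             2*cos(2*pi/7)        -2*cos(3*pi/7)       -2*cos(pi/7)         0                          
  chi_4 (2d, j=2)            2             -2*cos(3*pi/7)       -2*cos(pi/7)         2*cos(2*pi/7)        0                          
  chi_5 (2d, j=3)            2             -2*cos(pi/7)         2*cos(2*pi/7)        -2*cos(3*pi/7)       0                          

Spot check: chi_1 (triv) on {r^1, r^6} = 1.

Explanation: D_7 has order 2*7 = 14 with 5 conjugacy classes, hence 5 irreducibles. Sum of squared dims 1 + 1 + 4 + 4 + 4 = 14 = |G|. Linear characters come from the abelianisation; the 2-dimensional irreps have character r^k -> 2*cos(2*pi*j*k/7), reflections -> 0.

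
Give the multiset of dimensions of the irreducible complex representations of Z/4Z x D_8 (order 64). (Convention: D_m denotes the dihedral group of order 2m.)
Dimensions: 1, 1, 1, 1, 1, 1, 1, 1, 1, 1, 1, 1, 1, 1, 1, 1, 2, 2, 2, 2, 2, 2, 2, 2, 2, 2, 2, 2

Proof sketch: There are 28 irreducibles (= number of conjugacy classes). Their dimensions d_i satisfy sum d_i^2 = |G| = 64: 1 + 1 + 1 + 1 + 1 + 1 + 1 + 1 + 1 + 1 + 1 + 1 + 1 + 1 + 1 + 1 + 4 + 4 + 4 + 4 + 4 + 4 + 4 + 4 + 4 + 4 + 4 + 4 = 64. (For the product with Z/4Z: each of the 4 1-dim characters of Z/4Z tensors with each irrep of D_8, giving 4 copies of each D_8-dimension.)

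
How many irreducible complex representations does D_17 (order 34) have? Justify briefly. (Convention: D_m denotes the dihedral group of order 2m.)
10

Explanation: The number of irreducible complex representations of a finite group equals its number of conjugacy classes. D_17 has 10 conjugacy classes ((n+3)/2 for n odd), so D_17 (order 34) has exactly 10 irreducible complex representations.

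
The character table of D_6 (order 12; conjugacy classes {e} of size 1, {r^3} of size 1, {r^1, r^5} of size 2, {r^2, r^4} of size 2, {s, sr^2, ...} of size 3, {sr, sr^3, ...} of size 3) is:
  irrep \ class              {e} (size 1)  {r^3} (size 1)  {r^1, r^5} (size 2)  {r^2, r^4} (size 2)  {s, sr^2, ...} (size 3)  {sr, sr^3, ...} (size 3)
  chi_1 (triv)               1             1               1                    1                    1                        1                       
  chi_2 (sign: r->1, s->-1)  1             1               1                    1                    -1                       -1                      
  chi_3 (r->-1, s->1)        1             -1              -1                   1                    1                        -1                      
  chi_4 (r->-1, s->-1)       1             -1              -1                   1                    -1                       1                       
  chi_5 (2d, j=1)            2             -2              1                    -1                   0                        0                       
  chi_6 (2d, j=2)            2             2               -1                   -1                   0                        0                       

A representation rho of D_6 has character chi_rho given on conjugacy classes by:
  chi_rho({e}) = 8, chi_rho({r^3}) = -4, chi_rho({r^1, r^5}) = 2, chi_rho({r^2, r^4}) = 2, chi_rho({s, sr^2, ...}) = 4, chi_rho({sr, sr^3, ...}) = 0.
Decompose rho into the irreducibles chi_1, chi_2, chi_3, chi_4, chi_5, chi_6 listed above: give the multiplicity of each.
Multiplicities: chi_1: 2, chi_2: 0, chi_3: 2, chi_4: 0, chi_5: 2, chi_6: 0.

Explanation: Use <chi_rho, chi> = (1/|G|) sum_C |C| * chi_rho(C) * conj(chi(C)) with |G| = 12 for each irreducible chi in the table:
  <chi_rho, chi_1> = (1/12)[1*(8)*conj(1) + 1*(-4)*conj(1) + 2*(2)*conj(1) + 2*(2)*conj(1) + 3*(4)*conj(1) + 3*(0)*conj(1)]
      = (1/12)[(8) + (-4) + (4) + (4) + (12) + (0)] = 24/12 = 2
  <chi_rho, chi_2> = (1/12)[1*(8)*conj(1) + 1*(-4)*conj(1) + 2*(2)*conj(1) + 2*(2)*conj(1) + 3*(4)*conj(-1) + 3*(0)*conj(-1)]
      = (1/12)[(8) + (-4) + (4) + (4) + (-12) + (0)] = 0/12 = 0
  <chi_rho, chi_3> = (1/12)[1*(8)*conj(1) + 1*(-4)*conj(-1) + 2*(2)*conj(-1) + 2*(2)*conj(1) + 3*(4)*conj(1) + 3*(0)*conj(-1)]
      = (1/12)[(8) + (4) + (-4) + (4) + (12) + (0)] = 24/12 = 2
  <chi_rho, chi_4> = (1/12)[1*(8)*conj(1) + 1*(-4)*conj(-1) + 2*(2)*conj(-1) + 2*(2)*conj(1) + 3*(4)*conj(-1) + 3*(0)*conj(1)]
      = (1/12)[(8) + (4) + (-4) + (4) + (-12) + (0)] = 0/12 = 0
  <chi_rho, chi_5> = (1/12)[1*(8)*conj(2) + 1*(-4)*conj(-2) + 2*(2)*conj(1) + 2*(2)*conj(-1) + 3*(4)*conj(0) + 3*(0)*conj(0)]
      = (1/12)[(16) + (8) + (4) + (-4) + (0) + (0)] = 24/12 = 2
  <chi_rho, chi_6> = (1/12)[1*(8)*conj(2) + 1*(-4)*conj(2) + 2*(2)*conj(-1) + 2*(2)*conj(-1) + 3*(4)*conj(0) + 3*(0)*conj(0)]
      = (1/12)[(16) + (-8) + (-4) + (-4) + (0) + (0)] = 0/12 = 0
Dimension check: dim(rho) = sum (mult * dim) = 2*1 + 0*1 + 2*1 + 0*1 + 2*2 + 0*2 = 8 = chi_rho(e) = 8.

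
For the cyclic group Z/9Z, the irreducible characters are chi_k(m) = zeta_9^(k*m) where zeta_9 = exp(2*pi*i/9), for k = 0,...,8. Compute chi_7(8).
chi_7(8) = zeta_9^56 = exp(4*I*pi/9)

Details: chi_7(8) = zeta_9^(7*8) = zeta_9^56. Since zeta_9^9 = 1, this equals zeta_9^2 = exp(2*pi*i*2/9) = exp(4*I*pi/9).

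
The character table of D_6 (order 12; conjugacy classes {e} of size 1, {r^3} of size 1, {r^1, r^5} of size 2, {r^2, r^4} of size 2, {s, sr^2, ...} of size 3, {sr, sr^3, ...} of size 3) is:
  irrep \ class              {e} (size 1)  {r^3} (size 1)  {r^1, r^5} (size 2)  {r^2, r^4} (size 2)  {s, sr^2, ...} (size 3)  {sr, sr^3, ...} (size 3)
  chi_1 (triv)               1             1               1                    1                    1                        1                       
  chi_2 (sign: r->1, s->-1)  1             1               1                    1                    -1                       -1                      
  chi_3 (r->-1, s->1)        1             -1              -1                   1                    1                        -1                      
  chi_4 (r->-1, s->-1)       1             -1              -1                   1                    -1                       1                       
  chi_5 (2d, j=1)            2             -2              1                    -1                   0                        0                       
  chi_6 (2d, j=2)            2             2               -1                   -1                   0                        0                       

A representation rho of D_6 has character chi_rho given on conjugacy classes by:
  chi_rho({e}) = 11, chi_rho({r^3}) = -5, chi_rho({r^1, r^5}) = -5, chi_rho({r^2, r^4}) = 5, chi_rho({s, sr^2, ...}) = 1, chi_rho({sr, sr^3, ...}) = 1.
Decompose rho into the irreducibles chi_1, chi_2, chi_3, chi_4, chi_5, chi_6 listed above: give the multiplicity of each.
Multiplicities: chi_1: 1, chi_2: 0, chi_3: 3, chi_4: 3, chi_5: 1, chi_6: 1.

Explanation: Use <chi_rho, chi> = (1/|G|) sum_C |C| * chi_rho(C) * conj(chi(C)) with |G| = 12 for each irreducible chi in the table:
  <chi_rho, chi_1> = (1/12)[1*(11)*conj(1) + 1*(-5)*conj(1) + 2*(-5)*conj(1) + 2*(5)*conj(1) + 3*(1)*conj(1) + 3*(1)*conj(1)]
      = (1/12)[(11) + (-5) + (-10) + (10) + (3) + (3)] = 12/12 = 1
  <chi_rho, chi_2> = (1/12)[1*(11)*conj(1) + 1*(-5)*conj(1) + 2*(-5)*conj(1) + 2*(5)*conj(1) + 3*(1)*conj(-1) + 3*(1)*conj(-1)]
      = (1/12)[(11) + (-5) + (-10) + (10) + (-3) + (-3)] = 0/12 = 0
  <chi_rho, chi_3> = (1/12)[1*(11)*conj(1) + 1*(-5)*conj(-1) + 2*(-5)*conj(-1) + 2*(5)*conj(1) + 3*(1)*conj(1) + 3*(1)*conj(-1)]
      = (1/12)[(11) + (5) + (10) + (10) + (3) + (-3)] = 36/12 = 3
  <chi_rho, chi_4> = (1/12)[1*(11)*conj(1) + 1*(-5)*conj(-1) + 2*(-5)*conj(-1) + 2*(5)*conj(1) + 3*(1)*conj(-1) + 3*(1)*conj(1)]
      = (1/12)[(11) + (5) + (10) + (10) + (-3) + (3)] = 36/12 = 3
  <chi_rho, chi_5> = (1/12)[1*(11)*conj(2) + 1*(-5)*conj(-2) + 2*(-5)*conj(1) + 2*(5)*conj(-1) + 3*(1)*conj(0) + 3*(1)*conj(0)]
      = (1/12)[(22) + (10) + (-10) + (-10) + (0) + (0)] = 12/12 = 1
  <chi_rho, chi_6> = (1/12)[1*(11)*conj(2) + 1*(-5)*conj(2) + 2*(-5)*conj(-1) + 2*(5)*conj(-1) + 3*(1)*conj(0) + 3*(1)*conj(0)]
      = (1/12)[(22) + (-10) + (10) + (-10) + (0) + (0)] = 12/12 = 1
Dimension check: dim(rho) = sum (mult * dim) = 1*1 + 0*1 + 3*1 + 3*1 + 1*2 + 1*2 = 11 = chi_rho(e) = 11.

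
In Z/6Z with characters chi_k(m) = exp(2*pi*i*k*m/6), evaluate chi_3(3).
chi_3(3) = zeta_6^9 = -1

Working: chi_3(3) = zeta_6^(3*3) = zeta_6^9. Since zeta_6^6 = 1, this equals zeta_6^3 = exp(2*pi*i*3/6) = -1.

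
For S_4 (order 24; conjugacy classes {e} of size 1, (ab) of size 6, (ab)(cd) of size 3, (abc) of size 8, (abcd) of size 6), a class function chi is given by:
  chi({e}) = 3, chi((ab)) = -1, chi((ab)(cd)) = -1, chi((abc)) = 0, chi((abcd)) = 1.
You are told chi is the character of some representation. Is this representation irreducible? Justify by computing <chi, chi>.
Irreducible: <chi, chi> = 1.

Justification: <chi, chi> = (1/|G|) sum_C |C| * |chi(C)|^2 = (1/24)[1*|3|^2 + 6*|-1|^2 + 3*|-1|^2 + 8*|0|^2 + 6*|1|^2]
  = (1/24)[(9) + (6) + (3) + (0) + (6)] = 24/24 = 1.
A character is irreducible iff <chi, chi> = 1, so this representation is irreducible.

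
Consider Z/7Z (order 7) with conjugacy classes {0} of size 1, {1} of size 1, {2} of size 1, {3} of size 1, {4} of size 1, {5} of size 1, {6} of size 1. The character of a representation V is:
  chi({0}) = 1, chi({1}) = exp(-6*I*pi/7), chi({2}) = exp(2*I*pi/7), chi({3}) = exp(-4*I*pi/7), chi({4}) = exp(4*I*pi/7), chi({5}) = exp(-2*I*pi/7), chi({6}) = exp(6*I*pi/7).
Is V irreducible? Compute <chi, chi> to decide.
Irreducible: <chi, chi> = 1.

Working: <chi, chi> = (1/|G|) sum_C |C| * |chi(C)|^2 = (1/7)[1*|1|^2 + 1*|exp(-6*I*pi/7)|^2 + 1*|exp(2*I*pi/7)|^2 + 1*|exp(-4*I*pi/7)|^2 + 1*|exp(4*I*pi/7)|^2 + 1*|exp(-2*I*pi/7)|^2 + 1*|exp(6*I*pi/7)|^2]
  = (1/7)[(1) + (1) + (1) + (1) + (1) + (1) + (1)] = 7/7 = 1.
(Exp terms are combined using exp(i*s)*conj(exp(i*t)) = exp(i*(s-t)), and sums of them are collapsed using the identity that for every m > 1 the m distinct m-th roots of unity sum to 0, e.g. 1 + exp(2*I*pi/3) + exp(-2*I*pi/3) = 0.)
A character is irreducible iff <chi, chi> = 1, so this representation is irreducible.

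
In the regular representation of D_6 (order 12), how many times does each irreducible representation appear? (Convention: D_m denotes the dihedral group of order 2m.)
Each irreducible V_i of dimension d_i appears with multiplicity d_i, i.e. rho_reg = (direct sum over all irreducibles V_i) d_i V_i. The irreducible dimensions for D_6 are 1, 1, 1, 1, 2, 2: 4 irreducibles of dimension 1, each with multiplicity 1; 2 irreducibles of dimension 2, each with multiplicity 2. Total dimension 4*1*1 + 2*2*2 = 12 = |G|.

Solution. General theorem: in the regular representation of a finite group G, each irreducible appears with multiplicity equal to its dimension. Check: dim(rho_reg) = sum d_i^2 = 1 + 1 + 1 + 1 + 4 + 4 = 12 = |G|.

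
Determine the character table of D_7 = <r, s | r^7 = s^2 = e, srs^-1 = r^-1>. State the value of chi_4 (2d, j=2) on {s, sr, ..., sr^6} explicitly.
Conjugacy classes: {e} of size 1, {r^1, r^6} of size 2, {r^2, r^5} of size 2, {r^3, r^4} of size 2, {s, sr, ..., sr^6} of size 7.
Character table:
  irrep \ class              {e} (size 1)  {r^1, r^6} (size 2)  {r^2, r^5} (size 2)  {r^3, r^4} (size 2)  {s, sr, ..., sr^6} (size 7)
  chi_1 (triv)               1             1                    1                    1                    1                          
  chi_2 (sign: r->1, s->-1)  1             1                    1                    1                    -1                         
  chi_3 (2d, j=1)            2             2*cos(2*pi/7)        -2*cos(3*pi/7)       -2*cos(pi/7)         0                          
  chi_4 (2d, j=2)            2             -2*cos(3*pi/7)       -2*cos(pi/7)         2*cos(2*pi/7)        0                          
  chi_5 (2d, j=3)            2             -2*cos(pi/7)         2*cos(2*pi/7)        -2*cos(3*pi/7)       0                          

Spot check: chi_4 (2d, j=2) on {s, sr, ..., sr^6} = 0.

D_7 has order 2*7 = 14 with 5 conjugacy classes, hence 5 irreducibles. Sum of squared dims 1 + 1 + 4 + 4 + 4 = 14 = |G|. Linear characters come from the abelianisation; the 2-dimensional irreps have character r^k -> 2*cos(2*pi*j*k/7), reflections -> 0.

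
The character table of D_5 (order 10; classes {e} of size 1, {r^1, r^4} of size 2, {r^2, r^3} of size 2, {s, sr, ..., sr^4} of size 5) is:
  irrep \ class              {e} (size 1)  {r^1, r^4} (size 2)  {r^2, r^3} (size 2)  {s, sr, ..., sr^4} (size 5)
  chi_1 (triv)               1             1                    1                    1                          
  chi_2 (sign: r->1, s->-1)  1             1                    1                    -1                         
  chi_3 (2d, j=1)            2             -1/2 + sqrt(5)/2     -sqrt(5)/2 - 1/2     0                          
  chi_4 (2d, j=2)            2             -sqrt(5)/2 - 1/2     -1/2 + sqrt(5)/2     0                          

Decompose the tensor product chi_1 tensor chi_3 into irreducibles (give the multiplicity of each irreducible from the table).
chi_1 tensor chi_3 = chi_3 (all other irreducibles have multiplicity 0).

Why: The character of a tensor product is the pointwise product (chi_1 * chi_3)(C) = chi_1(C) * chi_3(C):
  {e}: (1)*(2), {r^1, r^4}: (1)*(-1/2 + sqrt(5)/2), {r^2, r^3}: (1)*(-sqrt(5)/2 - 1/2), {s, sr, ..., sr^4}: (1)*(0)
so (chi_1 * chi_3) takes values
  {e} -> 2, {r^1, r^4} -> -1/2 + sqrt(5)/2, {r^2, r^3} -> -sqrt(5)/2 - 1/2, {s, sr, ..., sr^4} -> 0.
Now take the inner product of this character with each irreducible chi from the table, <chi_1*chi_3, chi> = (1/10) sum_C |C| (chi_1*chi_3)(C) conj(chi(C)):
  <chi_1*chi_3, chi_1> = (1/10)[1*(2)*conj(1) + 2*(-1/2 + sqrt(5)/2)*conj(1) + 2*(-sqrt(5)/2 - 1/2)*conj(1) + 5*(0)*conj(1)]
      = (1/10)[(2) + (-1 + sqrt(5)) + (-sqrt(5) - 1) + (0)] = 0/10 = 0
  <chi_1*chi_3, chi_2> = (1/10)[1*(2)*conj(1) + 2*(-1/2 + sqrt(5)/2)*conj(1) + 2*(-sqrt(5)/2 - 1/2)*conj(1) + 5*(0)*conj(-1)]
      = (1/10)[(2) + (-1 + sqrt(5)) + (-sqrt(5) - 1) + (0)] = 0/10 = 0
  <chi_1*chi_3, chi_3> = (1/10)[1*(2)*conj(2) + 2*(-1/2 + sqrt(5)/2)*conj(-1/2 + sqrt(5)/2) + 2*(-sqrt(5)/2 - 1/2)*conj(-sqrt(5)/2 - 1/2) + 5*(0)*conj(0)]
      = (1/10)[(4) + (3 - sqrt(5)) + (sqrt(5) + 3) + (0)] = 10/10 = 1
  <chi_1*chi_3, chi_4> = (1/10)[1*(2)*conj(2) + 2*(-1/2 + sqrt(5)/2)*conj(-sqrt(5)/2 - 1/2) + 2*(-sqrt(5)/2 - 1/2)*conj(-1/2 + sqrt(5)/2) + 5*(0)*conj(0)]
      = (1/10)[(4) + (-2) + (-2) + (0)] = 0/10 = 0
Hence the multiplicities are chi_3: 1. Dimension check: dim(chi_1)*dim(chi_3) = 1*2 = 2 and sum (mult * dim) = 1*2 = 2.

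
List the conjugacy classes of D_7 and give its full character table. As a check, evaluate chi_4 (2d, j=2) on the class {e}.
Conjugacy classes: {e} of size 1, {r^1, r^6} of size 2, {r^2, r^5} of size 2, {r^3, r^4} of size 2, {s, sr, ..., sr^6} of size 7.
Character table:
  irrep \ class              {e} (size 1)  {r^1, r^6} (size 2)  {r^2, r^5} (size 2)  {r^3, r^4} (size 2)  {s, sr, ..., sr^6} (size 7)
  chi_1 (triv)               1             1                    1                    1                    1                          
  chi_2 (sign: r->1, s->-1)  1             1                    1                    1                    -1                         
  chi_3 (2d, j=1)            2             2*cos(2*pi/7)        -2*cos(3*pi/7)       -2*cos(pi/7)         0                          
  chi_4 (2d, j=2)            2             -2*cos(3*pi/7)       -2*cos(pi/7)         2*cos(2*pi/7)        0                          
  chi_5 (2d, j=3)            2             -2*cos(pi/7)         2*cos(2*pi/7)        -2*cos(3*pi/7)       0                          

Spot check: chi_4 (2d, j=2) on {e} = 2.

Working: D_7 has order 2*7 = 14 with 5 conjugacy classes, hence 5 irreducibles. Sum of squared dims 1 + 1 + 4 + 4 + 4 = 14 = |G|. Linear characters come from the abelianisation; the 2-dimensional irreps have character r^k -> 2*cos(2*pi*j*k/7), reflections -> 0.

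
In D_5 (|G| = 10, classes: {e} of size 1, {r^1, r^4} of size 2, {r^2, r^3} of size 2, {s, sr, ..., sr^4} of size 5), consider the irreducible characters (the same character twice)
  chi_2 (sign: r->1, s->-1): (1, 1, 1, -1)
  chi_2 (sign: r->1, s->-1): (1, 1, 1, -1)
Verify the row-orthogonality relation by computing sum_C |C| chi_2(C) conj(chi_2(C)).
Sum = 10 = |G| = 10; so <chi_2, chi_2> = 1 (norm-1 confirms irreducibility).

Justification: Compute term by term over conjugacy classes (|C| * chi_2(C) * conj(chi_2(C))):
  1*(1)*conj(1) + 2*(1)*conj(1) + 2*(1)*conj(1) + 5*(-1)*conj(-1)
  = (1) + (2) + (2) + (5)
  = 10.
Dividing by |G| = 10 gives 10/10 = 1, matching the row-orthogonality relation <chi_2, chi_2> = [chi_2 = chi_2].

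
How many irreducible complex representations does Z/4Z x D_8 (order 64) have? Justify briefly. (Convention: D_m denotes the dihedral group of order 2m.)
28

Solution. The number of irreducible complex representations of a finite group equals its number of conjugacy classes. For a direct product, #classes(G x H) = #classes(G) * #classes(H). Z/4Z has 4 classes (abelian), D_8 has 7 classes, so 4 * 7 = 28, so Z/4Z x D_8 (order 64) has exactly 28 irreducible complex representations.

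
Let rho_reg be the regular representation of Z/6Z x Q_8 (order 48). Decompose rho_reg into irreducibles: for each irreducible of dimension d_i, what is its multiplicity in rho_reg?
Each irreducible V_i of dimension d_i appears with multiplicity d_i, i.e. rho_reg = (direct sum over all irreducibles V_i) d_i V_i. The irreducible dimensions for Z/6Z x Q_8 are 1, 1, 1, 1, 1, 1, 1, 1, 1, 1, 1, 1, 1, 1, 1, 1, 1, 1, 1, 1, 1, 1, 1, 1, 2, 2, 2, 2, 2, 2: 24 irreducibles of dimension 1, each with multiplicity 1; 6 irreducibles of dimension 2, each with multiplicity 2. Total dimension 24*1*1 + 6*2*2 = 48 = |G|.

Details: General theorem: in the regular representation of a finite group G, each irreducible appears with multiplicity equal to its dimension. Check: dim(rho_reg) = sum d_i^2 = 1 + 1 + 1 + 1 + 1 + 1 + 1 + 1 + 1 + 1 + 1 + 1 + 1 + 1 + 1 + 1 + 1 + 1 + 1 + 1 + 1 + 1 + 1 + 1 + 4 + 4 + 4 + 4 + 4 + 4 = 48 = |G|.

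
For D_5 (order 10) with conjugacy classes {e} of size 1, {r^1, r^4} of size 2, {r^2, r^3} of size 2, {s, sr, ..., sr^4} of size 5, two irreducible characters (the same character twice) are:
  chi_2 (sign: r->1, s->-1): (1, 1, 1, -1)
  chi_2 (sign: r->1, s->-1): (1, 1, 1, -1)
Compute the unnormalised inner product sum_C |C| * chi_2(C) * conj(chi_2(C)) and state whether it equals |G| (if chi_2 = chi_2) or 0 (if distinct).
Sum = 10 = |G| = 10; so <chi_2, chi_2> = 1 (norm-1 confirms irreducibility).

Explanation: Compute term by term over conjugacy classes (|C| * chi_2(C) * conj(chi_2(C))):
  1*(1)*conj(1) + 2*(1)*conj(1) + 2*(1)*conj(1) + 5*(-1)*conj(-1)
  = (1) + (2) + (2) + (5)
  = 10.
Dividing by |G| = 10 gives 10/10 = 1, matching the row-orthogonality relation <chi_2, chi_2> = [chi_2 = chi_2].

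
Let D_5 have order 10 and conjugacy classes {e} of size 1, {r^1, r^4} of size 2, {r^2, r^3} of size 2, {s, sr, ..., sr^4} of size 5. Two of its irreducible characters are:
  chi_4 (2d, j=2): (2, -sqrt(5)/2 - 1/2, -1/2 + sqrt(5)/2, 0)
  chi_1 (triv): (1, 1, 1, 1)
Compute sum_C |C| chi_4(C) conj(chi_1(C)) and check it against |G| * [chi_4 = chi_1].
Sum = 0; so <chi_4, chi_1> = 0 (distinct irreducibles are orthogonal).

Why: Compute term by term over conjugacy classes (|C| * chi_4(C) * conj(chi_1(C))):
  1*(2)*conj(1) + 2*(-sqrt(5)/2 - 1/2)*conj(1) + 2*(-1/2 + sqrt(5)/2)*conj(1) + 5*(0)*conj(1)
  = (2) + (-sqrt(5) - 1) + (-1 + sqrt(5)) + (0)
  = 0.
Dividing by |G| = 10 gives 0/10 = 0, matching the row-orthogonality relation <chi_4, chi_1> = [chi_4 = chi_1].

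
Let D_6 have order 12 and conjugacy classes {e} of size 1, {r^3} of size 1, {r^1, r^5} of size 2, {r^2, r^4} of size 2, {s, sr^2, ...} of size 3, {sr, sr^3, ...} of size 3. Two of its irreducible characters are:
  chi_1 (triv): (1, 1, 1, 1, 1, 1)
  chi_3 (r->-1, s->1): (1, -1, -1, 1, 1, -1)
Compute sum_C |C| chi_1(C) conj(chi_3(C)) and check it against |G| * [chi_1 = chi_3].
Sum = 0; so <chi_1, chi_3> = 0 (distinct irreducibles are orthogonal).

Proof sketch: Compute term by term over conjugacy classes (|C| * chi_1(C) * conj(chi_3(C))):
  1*(1)*conj(1) + 1*(1)*conj(-1) + 2*(1)*conj(-1) + 2*(1)*conj(1) + 3*(1)*conj(1) + 3*(1)*conj(-1)
  = (1) + (-1) + (-2) + (2) + (3) + (-3)
  = 0.
Dividing by |G| = 12 gives 0/12 = 0, matching the row-orthogonality relation <chi_1, chi_3> = [chi_1 = chi_3].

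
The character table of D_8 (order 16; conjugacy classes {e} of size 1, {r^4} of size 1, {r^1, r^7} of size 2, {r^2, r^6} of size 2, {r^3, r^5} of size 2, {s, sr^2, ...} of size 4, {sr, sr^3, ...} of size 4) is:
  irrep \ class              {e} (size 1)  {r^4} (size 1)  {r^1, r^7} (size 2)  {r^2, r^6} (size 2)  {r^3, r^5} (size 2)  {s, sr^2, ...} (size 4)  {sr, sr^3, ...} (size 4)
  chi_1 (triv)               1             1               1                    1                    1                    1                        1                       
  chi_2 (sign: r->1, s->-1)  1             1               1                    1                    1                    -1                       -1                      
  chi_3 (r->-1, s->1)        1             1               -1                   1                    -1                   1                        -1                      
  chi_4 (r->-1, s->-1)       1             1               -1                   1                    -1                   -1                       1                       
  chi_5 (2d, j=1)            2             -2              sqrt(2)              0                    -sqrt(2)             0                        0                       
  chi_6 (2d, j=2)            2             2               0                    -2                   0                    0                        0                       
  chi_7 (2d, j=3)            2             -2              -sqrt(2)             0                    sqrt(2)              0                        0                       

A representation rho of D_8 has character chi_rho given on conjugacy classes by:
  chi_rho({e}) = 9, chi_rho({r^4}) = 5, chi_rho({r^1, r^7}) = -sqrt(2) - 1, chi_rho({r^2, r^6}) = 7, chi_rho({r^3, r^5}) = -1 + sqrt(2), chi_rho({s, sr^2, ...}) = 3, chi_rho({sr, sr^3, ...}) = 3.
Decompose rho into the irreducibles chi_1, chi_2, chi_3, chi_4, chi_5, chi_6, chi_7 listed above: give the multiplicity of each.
Multiplicities: chi_1: 3, chi_2: 0, chi_3: 2, chi_4: 2, chi_5: 0, chi_6: 0, chi_7: 1.

Use <chi_rho, chi> = (1/|G|) sum_C |C| * chi_rho(C) * conj(chi(C)) with |G| = 16 for each irreducible chi in the table:
  <chi_rho, chi_1> = (1/16)[1*(9)*conj(1) + 1*(5)*conj(1) + 2*(-sqrt(2) - 1)*conj(1) + 2*(7)*conj(1) + 2*(-1 + sqrt(2))*conj(1) + 4*(3)*conj(1) + 4*(3)*conj(1)]
      = (1/16)[(9) + (5) + (-2*sqrt(2) - 2) + (14) + (-2 + 2*sqrt(2)) + (12) + (12)] = 48/16 = 3
  <chi_rho, chi_2> = (1/16)[1*(9)*conj(1) + 1*(5)*conj(1) + 2*(-sqrt(2) - 1)*conj(1) + 2*(7)*conj(1) + 2*(-1 + sqrt(2))*conj(1) + 4*(3)*conj(-1) + 4*(3)*conj(-1)]
      = (1/16)[(9) + (5) + (-2*sqrt(2) - 2) + (14) + (-2 + 2*sqrt(2)) + (-12) + (-12)] = 0/16 = 0
  <chi_rho, chi_3> = (1/16)[1*(9)*conj(1) + 1*(5)*conj(1) + 2*(-sqrt(2) - 1)*conj(-1) + 2*(7)*conj(1) + 2*(-1 + sqrt(2))*conj(-1) + 4*(3)*conj(1) + 4*(3)*conj(-1)]
      = (1/16)[(9) + (5) + (2 + 2*sqrt(2)) + (14) + (2 - 2*sqrt(2)) + (12) + (-12)] = 32/16 = 2
  <chi_rho, chi_4> = (1/16)[1*(9)*conj(1) + 1*(5)*conj(1) + 2*(-sqrt(2) - 1)*conj(-1) + 2*(7)*conj(1) + 2*(-1 + sqrt(2))*conj(-1) + 4*(3)*conj(-1) + 4*(3)*conj(1)]
      = (1/16)[(9) + (5) + (2 + 2*sqrt(2)) + (14) + (2 - 2*sqrt(2)) + (-12) + (12)] = 32/16 = 2
  <chi_rho, chi_5> = (1/16)[1*(9)*conj(2) + 1*(5)*conj(-2) + 2*(-sqrt(2) - 1)*conj(sqrt(2)) + 2*(7)*conj(0) + 2*(-1 + sqrt(2))*conj(-sqrt(2)) + 4*(3)*conj(0) + 4*(3)*conj(0)]
      = (1/16)[(18) + (-10) + (-4 - 2*sqrt(2)) + (0) + (-4 + 2*sqrt(2)) + (0) + (0)] = 0/16 = 0
  <chi_rho, chi_6> = (1/16)[1*(9)*conj(2) + 1*(5)*conj(2) + 2*(-sqrt(2) - 1)*conj(0) + 2*(7)*conj(-2) + 2*(-1 + sqrt(2))*conj(0) + 4*(3)*conj(0) + 4*(3)*conj(0)]
      = (1/16)[(18) + (10) + (0) + (-28) + (0) + (0) + (0)] = 0/16 = 0
  <chi_rho, chi_7> = (1/16)[1*(9)*conj(2) + 1*(5)*conj(-2) + 2*(-sqrt(2) - 1)*conj(-sqrt(2)) + 2*(7)*conj(0) + 2*(-1 + sqrt(2))*conj(sqrt(2)) + 4*(3)*conj(0) + 4*(3)*conj(0)]
      = (1/16)[(18) + (-10) + (2*sqrt(2) + 4) + (0) + (4 - 2*sqrt(2)) + (0) + (0)] = 16/16 = 1
Dimension check: dim(rho) = sum (mult * dim) = 3*1 + 0*1 + 2*1 + 2*1 + 0*2 + 0*2 + 1*2 = 9 = chi_rho(e) = 9.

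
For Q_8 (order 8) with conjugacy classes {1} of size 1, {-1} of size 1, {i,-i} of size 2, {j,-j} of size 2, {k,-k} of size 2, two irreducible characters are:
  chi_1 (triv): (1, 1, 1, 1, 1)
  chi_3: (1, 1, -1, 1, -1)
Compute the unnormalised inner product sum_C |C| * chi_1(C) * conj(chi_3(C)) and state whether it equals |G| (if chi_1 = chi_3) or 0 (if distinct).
Sum = 0; so <chi_1, chi_3> = 0 (distinct irreducibles are orthogonal).

Compute term by term over conjugacy classes (|C| * chi_1(C) * conj(chi_3(C))):
  1*(1)*conj(1) + 1*(1)*conj(1) + 2*(1)*conj(-1) + 2*(1)*conj(1) + 2*(1)*conj(-1)
  = (1) + (1) + (-2) + (2) + (-2)
  = 0.
Dividing by |G| = 8 gives 0/8 = 0, matching the row-orthogonality relation <chi_1, chi_3> = [chi_1 = chi_3].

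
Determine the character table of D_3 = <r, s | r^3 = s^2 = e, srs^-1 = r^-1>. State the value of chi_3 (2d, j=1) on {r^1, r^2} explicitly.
Conjugacy classes: {e} of size 1, {r^1, r^2} of size 2, {s, sr, ..., sr^2} of size 3.
Character table:
  irrep \ class              {e} (size 1)  {r^1, r^2} (size 2)  {s, sr, ..., sr^2} (size 3)
  chi_1 (triv)               1             1                    1                          
  chi_2 (sign: r->1, s->-1)  1             1                    -1                         
  chi_3 (2d, j=1)            2             -1                   0                          

Spot check: chi_3 (2d, j=1) on {r^1, r^2} = -1.

Working: D_3 has order 2*3 = 6 with 3 conjugacy classes, hence 3 irreducibles. Sum of squared dims 1 + 1 + 4 = 6 = |G|. Linear characters come from the abelianisation; the 2-dimensional irreps have character r^k -> 2*cos(2*pi*j*k/3), reflections -> 0.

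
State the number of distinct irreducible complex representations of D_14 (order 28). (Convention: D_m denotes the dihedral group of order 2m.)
10

Working: The number of irreducible complex representations of a finite group equals its number of conjugacy classes. D_14 has 10 conjugacy classes (n/2 + 3 for n even), so D_14 (order 28) has exactly 10 irreducible complex representations.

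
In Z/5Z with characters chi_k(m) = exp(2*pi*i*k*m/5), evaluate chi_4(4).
chi_4(4) = zeta_5^16 = exp(2*I*pi/5)

Proof sketch: chi_4(4) = zeta_5^(4*4) = zeta_5^16. Since zeta_5^5 = 1, this equals zeta_5^1 = exp(2*pi*i*1/5) = exp(2*I*pi/5).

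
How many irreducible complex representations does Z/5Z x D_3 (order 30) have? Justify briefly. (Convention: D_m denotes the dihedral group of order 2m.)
15

Explanation: The number of irreducible complex representations of a finite group equals its number of conjugacy classes. For a direct product, #classes(G x H) = #classes(G) * #classes(H). Z/5Z has 5 classes (abelian), D_3 has 3 classes, so 5 * 3 = 15, so Z/5Z x D_3 (order 30) has exactly 15 irreducible complex representations.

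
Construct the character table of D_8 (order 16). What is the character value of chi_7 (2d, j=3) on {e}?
Conjugacy classes: {e} of size 1, {r^4} of size 1, {r^1, r^7} of size 2, {r^2, r^6} of size 2, {r^3, r^5} of size 2, {s, sr^2, ...} of size 4, {sr, sr^3, ...} of size 4.
Character table:
  irrep \ class              {e} (size 1)  {r^4} (size 1)  {r^1, r^7} (size 2)  {r^2, r^6} (size 2)  {r^3, r^5} (size 2)  {s, sr^2, ...} (size 4)  {sr, sr^3, ...} (size 4)
  chi_1 (triv)               1             1               1                    1                    1                    1                        1                       
  chi_2 (sign: r->1, s->-1)  1             1               1                    1                    1                    -1                       -1                      
  chi_3 (r->-1, s->1)        1             1               -1                   1                    -1                   1                        -1                      
  chi_4 (r->-1, s->-1)       1             1               -1                   1                    -1                   -1                       1                       
  chi_5 (2d, j=1)            2             -2              sqrt(2)              0                    -sqrt(2)             0                        0                       
  chi_6 (2d, j=2)            2             2               0                    -2                   0                    0                        0                       
  chi_7 (2d, j=3)            2             -2              -sqrt(2)             0                    sqrt(2)              0                        0                       

Spot check: chi_7 (2d, j=3) on {e} = 2.

Explanation: D_8 has order 2*8 = 16 with 7 conjugacy classes, hence 7 irreducibles. Sum of squared dims 1 + 1 + 1 + 1 + 4 + 4 + 4 = 16 = |G|. Linear characters come from the abelianisation; the 2-dimensional irreps have character r^k -> 2*cos(2*pi*j*k/8), reflections -> 0.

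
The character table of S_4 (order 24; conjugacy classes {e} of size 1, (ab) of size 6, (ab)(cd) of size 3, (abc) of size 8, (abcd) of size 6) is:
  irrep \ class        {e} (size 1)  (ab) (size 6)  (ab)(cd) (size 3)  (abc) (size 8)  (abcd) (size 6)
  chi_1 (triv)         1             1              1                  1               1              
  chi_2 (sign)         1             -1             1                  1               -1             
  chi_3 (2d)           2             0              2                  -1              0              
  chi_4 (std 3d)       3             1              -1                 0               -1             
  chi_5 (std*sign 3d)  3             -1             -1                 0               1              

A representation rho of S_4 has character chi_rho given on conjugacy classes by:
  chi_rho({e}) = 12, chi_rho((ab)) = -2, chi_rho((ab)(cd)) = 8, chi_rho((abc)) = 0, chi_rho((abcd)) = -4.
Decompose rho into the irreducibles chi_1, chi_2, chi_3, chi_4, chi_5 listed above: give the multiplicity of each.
Multiplicities: chi_1: 0, chi_2: 3, chi_3: 3, chi_4: 1, chi_5: 0.

Justification: Use <chi_rho, chi> = (1/|G|) sum_C |C| * chi_rho(C) * conj(chi(C)) with |G| = 24 for each irreducible chi in the table:
  <chi_rho, chi_1> = (1/24)[1*(12)*conj(1) + 6*(-2)*conj(1) + 3*(8)*conj(1) + 8*(0)*conj(1) + 6*(-4)*conj(1)]
      = (1/24)[(12) + (-12) + (24) + (0) + (-24)] = 0/24 = 0
  <chi_rho, chi_2> = (1/24)[1*(12)*conj(1) + 6*(-2)*conj(-1) + 3*(8)*conj(1) + 8*(0)*conj(1) + 6*(-4)*conj(-1)]
      = (1/24)[(12) + (12) + (24) + (0) + (24)] = 72/24 = 3
  <chi_rho, chi_3> = (1/24)[1*(12)*conj(2) + 6*(-2)*conj(0) + 3*(8)*conj(2) + 8*(0)*conj(-1) + 6*(-4)*conj(0)]
      = (1/24)[(24) + (0) + (48) + (0) + (0)] = 72/24 = 3
  <chi_rho, chi_4> = (1/24)[1*(12)*conj(3) + 6*(-2)*conj(1) + 3*(8)*conj(-1) + 8*(0)*conj(0) + 6*(-4)*conj(-1)]
      = (1/24)[(36) + (-12) + (-24) + (0) + (24)] = 24/24 = 1
  <chi_rho, chi_5> = (1/24)[1*(12)*conj(3) + 6*(-2)*conj(-1) + 3*(8)*conj(-1) + 8*(0)*conj(0) + 6*(-4)*conj(1)]
      = (1/24)[(36) + (12) + (-24) + (0) + (-24)] = 0/24 = 0
Dimension check: dim(rho) = sum (mult * dim) = 0*1 + 3*1 + 3*2 + 1*3 + 0*3 = 12 = chi_rho(e) = 12.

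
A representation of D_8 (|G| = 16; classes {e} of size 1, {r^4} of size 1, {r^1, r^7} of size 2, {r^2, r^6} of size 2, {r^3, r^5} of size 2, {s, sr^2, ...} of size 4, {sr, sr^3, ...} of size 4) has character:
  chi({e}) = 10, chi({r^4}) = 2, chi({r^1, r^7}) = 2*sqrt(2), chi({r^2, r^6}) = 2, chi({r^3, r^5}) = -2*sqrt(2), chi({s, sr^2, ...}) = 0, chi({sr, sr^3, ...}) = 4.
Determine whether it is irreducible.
Not irreducible (reducible): <chi, chi> = 13 > 1.

Explanation: <chi, chi> = (1/|G|) sum_C |C| * |chi(C)|^2 = (1/16)[1*|10|^2 + 1*|2|^2 + 2*|2*sqrt(2)|^2 + 2*|2|^2 + 2*|-2*sqrt(2)|^2 + 4*|0|^2 + 4*|4|^2]
  = (1/16)[(100) + (4) + (16) + (8) + (16) + (0) + (64)] = 208/16 = 13.
A character is irreducible iff <chi, chi> = 1, so this representation is reducible.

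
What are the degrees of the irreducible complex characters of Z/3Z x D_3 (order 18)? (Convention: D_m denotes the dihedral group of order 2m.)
Dimensions: 1, 1, 1, 1, 1, 1, 2, 2, 2

Argument: There are 9 irreducibles (= number of conjugacy classes). Their dimensions d_i satisfy sum d_i^2 = |G| = 18: 1 + 1 + 1 + 1 + 1 + 1 + 4 + 4 + 4 = 18. (For the product with Z/3Z: each of the 3 1-dim characters of Z/3Z tensors with each irrep of D_3, giving 3 copies of each D_3-dimension.)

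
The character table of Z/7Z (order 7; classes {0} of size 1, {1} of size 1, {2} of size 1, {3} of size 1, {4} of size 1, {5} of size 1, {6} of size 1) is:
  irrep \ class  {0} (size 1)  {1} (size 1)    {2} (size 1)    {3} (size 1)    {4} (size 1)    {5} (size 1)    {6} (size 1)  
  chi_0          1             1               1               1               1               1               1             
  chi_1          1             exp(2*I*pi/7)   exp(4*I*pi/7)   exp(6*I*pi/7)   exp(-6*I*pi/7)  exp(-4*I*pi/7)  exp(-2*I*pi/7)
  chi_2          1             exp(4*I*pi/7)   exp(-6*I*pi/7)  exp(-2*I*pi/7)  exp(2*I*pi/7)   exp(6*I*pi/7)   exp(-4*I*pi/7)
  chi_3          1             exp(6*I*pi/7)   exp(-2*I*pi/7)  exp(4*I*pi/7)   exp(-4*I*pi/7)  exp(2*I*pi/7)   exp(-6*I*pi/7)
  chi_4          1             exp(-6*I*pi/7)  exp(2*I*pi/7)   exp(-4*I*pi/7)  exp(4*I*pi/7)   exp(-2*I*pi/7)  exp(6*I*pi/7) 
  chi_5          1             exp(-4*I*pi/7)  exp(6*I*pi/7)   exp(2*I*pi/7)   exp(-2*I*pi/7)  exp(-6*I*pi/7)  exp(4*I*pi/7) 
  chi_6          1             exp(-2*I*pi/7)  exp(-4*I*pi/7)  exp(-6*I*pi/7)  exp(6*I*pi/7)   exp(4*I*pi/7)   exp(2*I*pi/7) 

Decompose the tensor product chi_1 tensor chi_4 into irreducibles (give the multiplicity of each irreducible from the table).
chi_1 tensor chi_4 = chi_5 (all other irreducibles have multiplicity 0).

Working: The character of a tensor product is the pointwise product (chi_1 * chi_4)(C) = chi_1(C) * chi_4(C):
  {0}: (1)*(1), {1}: (exp(2*I*pi/7))*(exp(-6*I*pi/7)), {2}: (exp(4*I*pi/7))*(exp(2*I*pi/7)), {3}: (exp(6*I*pi/7))*(exp(-4*I*pi/7)), {4}: (exp(-6*I*pi/7))*(exp(4*I*pi/7)), {5}: (exp(-4*I*pi/7))*(exp(-2*I*pi/7)), {6}: (exp(-2*I*pi/7))*(exp(6*I*pi/7))
so (chi_1 * chi_4) takes values
  {0} -> 1, {1} -> exp(-4*I*pi/7), {2} -> exp(6*I*pi/7), {3} -> exp(2*I*pi/7), {4} -> exp(-2*I*pi/7), {5} -> exp(-6*I*pi/7), {6} -> exp(4*I*pi/7).
Now take the inner product of this character with each irreducible chi from the table, <chi_1*chi_4, chi> = (1/7) sum_C |C| (chi_1*chi_4)(C) conj(chi(C)):
  <chi_1*chi_4, chi_0> = (1/7)[1*(1)*conj(1) + 1*(exp(-4*I*pi/7))*conj(1) + 1*(exp(6*I*pi/7))*conj(1) + 1*(exp(2*I*pi/7))*conj(1) + 1*(exp(-2*I*pi/7))*conj(1) + 1*(exp(-6*I*pi/7))*conj(1) + 1*(exp(4*I*pi/7))*conj(1)]
      = (1/7)[(1) + (exp(-4*I*pi/7)) + (exp(6*I*pi/7)) + (exp(2*I*pi/7)) + (exp(-2*I*pi/7)) + (exp(-6*I*pi/7)) + (exp(4*I*pi/7))] = 0/7 = 0
  <chi_1*chi_4, chi_1> = (1/7)[1*(1)*conj(1) + 1*(exp(-4*I*pi/7))*conj(exp(2*I*pi/7)) + 1*(exp(6*I*pi/7))*conj(exp(4*I*pi/7)) + 1*(exp(2*I*pi/7))*conj(exp(6*I*pi/7)) + 1*(exp(-2*I*pi/7))*conj(exp(-6*I*pi/7)) + 1*(exp(-6*I*pi/7))*conj(exp(-4*I*pi/7)) + 1*(exp(4*I*pi/7))*conj(exp(-2*I*pi/7))]
      = (1/7)[(1) + (exp(-6*I*pi/7)) + (exp(2*I*pi/7)) + (exp(-4*I*pi/7)) + (exp(4*I*pi/7)) + (exp(-2*I*pi/7)) + (exp(6*I*pi/7))] = 0/7 = 0
  <chi_1*chi_4, chi_2> = (1/7)[1*(1)*conj(1) + 1*(exp(-4*I*pi/7))*conj(exp(4*I*pi/7)) + 1*(exp(6*I*pi/7))*conj(exp(-6*I*pi/7)) + 1*(exp(2*I*pi/7))*conj(exp(-2*I*pi/7)) + 1*(exp(-2*I*pi/7))*conj(exp(2*I*pi/7)) + 1*(exp(-6*I*pi/7))*conj(exp(6*I*pi/7)) + 1*(exp(4*I*pi/7))*conj(exp(-4*I*pi/7))]
      = (1/7)[(1) + (exp(6*I*pi/7)) + (exp(-2*I*pi/7)) + (exp(4*I*pi/7)) + (exp(-4*I*pi/7)) + (exp(2*I*pi/7)) + (exp(-6*I*pi/7))] = 0/7 = 0
  <chi_1*chi_4, chi_3> = (1/7)[1*(1)*conj(1) + 1*(exp(-4*I*pi/7))*conj(exp(6*I*pi/7)) + 1*(exp(6*I*pi/7))*conj(exp(-2*I*pi/7)) + 1*(exp(2*I*pi/7))*conj(exp(4*I*pi/7)) + 1*(exp(-2*I*pi/7))*conj(exp(-4*I*pi/7)) + 1*(exp(-6*I*pi/7))*conj(exp(2*I*pi/7)) + 1*(exp(4*I*pi/7))*conj(exp(-6*I*pi/7))]
      = (1/7)[(1) + (exp(4*I*pi/7)) + (exp(-6*I*pi/7)) + (exp(-2*I*pi/7)) + (exp(2*I*pi/7)) + (exp(6*I*pi/7)) + (exp(-4*I*pi/7))] = 0/7 = 0
  <chi_1*chi_4, chi_4> = (1/7)[1*(1)*conj(1) + 1*(exp(-4*I*pi/7))*conj(exp(-6*I*pi/7)) + 1*(exp(6*I*pi/7))*conj(exp(2*I*pi/7)) + 1*(exp(2*I*pi/7))*conj(exp(-4*I*pi/7)) + 1*(exp(-2*I*pi/7))*conj(exp(4*I*pi/7)) + 1*(exp(-6*I*pi/7))*conj(exp(-2*I*pi/7)) + 1*(exp(4*I*pi/7))*conj(exp(6*I*pi/7))]
      = (1/7)[(1) + (exp(2*I*pi/7)) + (exp(4*I*pi/7)) + (exp(6*I*pi/7)) + (exp(-6*I*pi/7)) + (exp(-4*I*pi/7)) + (exp(-2*I*pi/7))] = 0/7 = 0
  <chi_1*chi_4, chi_5> = (1/7)[1*(1)*conj(1) + 1*(exp(-4*I*pi/7))*conj(exp(-4*I*pi/7)) + 1*(exp(6*I*pi/7))*conj(exp(6*I*pi/7)) + 1*(exp(2*I*pi/7))*conj(exp(2*I*pi/7)) + 1*(exp(-2*I*pi/7))*conj(exp(-2*I*pi/7)) + 1*(exp(-6*I*pi/7))*conj(exp(-6*I*pi/7)) + 1*(exp(4*I*pi/7))*conj(exp(4*I*pi/7))]
      = (1/7)[(1) + (1) + (1) + (1) + (1) + (1) + (1)] = 7/7 = 1
  <chi_1*chi_4, chi_6> = (1/7)[1*(1)*conj(1) + 1*(exp(-4*I*pi/7))*conj(exp(-2*I*pi/7)) + 1*(exp(6*I*pi/7))*conj(exp(-4*I*pi/7)) + 1*(exp(2*I*pi/7))*conj(exp(-6*I*pi/7)) + 1*(exp(-2*I*pi/7))*conj(exp(6*I*pi/7)) + 1*(exp(-6*I*pi/7))*conj(exp(4*I*pi/7)) + 1*(exp(4*I*pi/7))*conj(exp(2*I*pi/7))]
      = (1/7)[(1) + (exp(-2*I*pi/7)) + (exp(-4*I*pi/7)) + (exp(-6*I*pi/7)) + (exp(6*I*pi/7)) + (exp(4*I*pi/7)) + (exp(2*I*pi/7))] = 0/7 = 0
(Exp terms are combined using exp(i*s)*conj(exp(i*t)) = exp(i*(s-t)), and sums of them are collapsed using the identity that for every m > 1 the m distinct m-th roots of unity sum to 0, e.g. 1 + exp(2*I*pi/3) + exp(-2*I*pi/3) = 0.)
Hence the multiplicities are chi_5: 1. Dimension check: dim(chi_1)*dim(chi_4) = 1*1 = 1 and sum (mult * dim) = 1*1 = 1.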